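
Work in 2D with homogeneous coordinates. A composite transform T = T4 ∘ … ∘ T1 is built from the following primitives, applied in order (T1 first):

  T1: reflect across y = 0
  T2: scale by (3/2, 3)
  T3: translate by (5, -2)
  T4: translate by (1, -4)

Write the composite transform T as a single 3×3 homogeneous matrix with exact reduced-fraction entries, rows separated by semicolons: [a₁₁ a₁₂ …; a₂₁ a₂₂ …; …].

T = [3/2 0 6; 0 -3 -6; 0 0 1]

T1 = [1 0 0; 0 -1 0; 0 0 1]
T2·T1 = [3/2 0 0; 0 -3 0; 0 0 1]
T3·…·T1 = [3/2 0 5; 0 -3 -2; 0 0 1]
T4·…·T1 = [3/2 0 6; 0 -3 -6; 0 0 1]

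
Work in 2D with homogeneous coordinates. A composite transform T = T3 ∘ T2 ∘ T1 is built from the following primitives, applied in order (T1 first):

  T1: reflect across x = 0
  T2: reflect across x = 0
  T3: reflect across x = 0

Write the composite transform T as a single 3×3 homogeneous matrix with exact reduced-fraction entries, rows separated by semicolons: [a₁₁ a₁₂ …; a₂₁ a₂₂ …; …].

T1 = [-1 0 0; 0 1 0; 0 0 1]
T2·T1 = [1 0 0; 0 1 0; 0 0 1]
T3·…·T1 = [-1 0 0; 0 1 0; 0 0 1]

T = [-1 0 0; 0 1 0; 0 0 1]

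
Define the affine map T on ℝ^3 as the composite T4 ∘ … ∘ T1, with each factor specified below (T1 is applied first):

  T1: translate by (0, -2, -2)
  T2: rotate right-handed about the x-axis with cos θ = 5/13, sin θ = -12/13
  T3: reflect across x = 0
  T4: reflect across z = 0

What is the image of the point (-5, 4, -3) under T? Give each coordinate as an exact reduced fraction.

T1 translate by (0, -2, -2): (-5, 4, -3) → (-5, 2, -5)
T2 rotate right-handed about the x-axis with cos θ = 5/13, sin θ = -12/13: (-5, 2, -5) → (-5, -50/13, -49/13)
T3 reflect across x = 0: (-5, -50/13, -49/13) → (5, -50/13, -49/13)
T4 reflect across z = 0: (5, -50/13, -49/13) → (5, -50/13, 49/13)

T(p) = (5, -50/13, 49/13)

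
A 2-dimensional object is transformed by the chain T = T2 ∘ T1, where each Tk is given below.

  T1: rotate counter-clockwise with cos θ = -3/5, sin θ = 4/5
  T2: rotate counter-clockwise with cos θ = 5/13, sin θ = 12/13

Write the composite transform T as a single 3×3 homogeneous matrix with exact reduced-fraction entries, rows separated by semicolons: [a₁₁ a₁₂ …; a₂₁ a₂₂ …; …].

T1 = [-3/5 -4/5 0; 4/5 -3/5 0; 0 0 1]
T2·T1 = [-63/65 16/65 0; -16/65 -63/65 0; 0 0 1]

T = [-63/65 16/65 0; -16/65 -63/65 0; 0 0 1]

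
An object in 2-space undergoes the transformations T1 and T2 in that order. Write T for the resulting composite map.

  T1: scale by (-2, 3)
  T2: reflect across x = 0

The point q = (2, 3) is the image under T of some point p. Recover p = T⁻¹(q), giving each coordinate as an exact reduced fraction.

T1 = [-2 0 0; 0 3 0; 0 0 1]
T2·T1 = [2 0 0; 0 3 0; 0 0 1]
det M = 6; M⁻¹ = [1/2 0 0; 0 1/3 0; 0 0 1]
M⁻¹ · (2, 3)ᵀ = (1, 1)ᵀ

p = (1, 1)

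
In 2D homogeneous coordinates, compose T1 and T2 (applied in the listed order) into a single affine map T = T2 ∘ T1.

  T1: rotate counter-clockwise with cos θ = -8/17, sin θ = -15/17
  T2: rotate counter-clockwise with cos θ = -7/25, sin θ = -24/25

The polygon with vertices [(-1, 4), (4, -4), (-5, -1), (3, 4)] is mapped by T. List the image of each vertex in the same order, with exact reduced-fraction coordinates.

image vertices: (-52/25, -89/25), (-28/425, 2404/425), (1817/425, -1181/425), (-84/17, -13/17)

T1 rotate counter-clockwise with cos θ = -8/17, sin θ = -15/17: (-1, 4) → (4, -1); (4, -4) → (-92/17, -28/17); (-5, -1) → (25/17, 83/17); (3, 4) → (36/17, -77/17)
T2 rotate counter-clockwise with cos θ = -7/25, sin θ = -24/25: (4, -1) → (-52/25, -89/25); (-92/17, -28/17) → (-28/425, 2404/425); (25/17, 83/17) → (1817/425, -1181/425); (36/17, -77/17) → (-84/17, -13/17)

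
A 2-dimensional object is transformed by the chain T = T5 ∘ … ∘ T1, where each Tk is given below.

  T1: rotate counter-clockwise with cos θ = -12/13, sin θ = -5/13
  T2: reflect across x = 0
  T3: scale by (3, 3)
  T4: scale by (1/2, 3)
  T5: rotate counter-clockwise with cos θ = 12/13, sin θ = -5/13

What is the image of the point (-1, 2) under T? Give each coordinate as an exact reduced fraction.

T1 rotate counter-clockwise with cos θ = -12/13, sin θ = -5/13: (-1, 2) → (22/13, -19/13)
T2 reflect across x = 0: (22/13, -19/13) → (-22/13, -19/13)
T3 scale by (3, 3): (-22/13, -19/13) → (-66/13, -57/13)
T4 scale by (1/2, 3): (-66/13, -57/13) → (-33/13, -171/13)
T5 rotate counter-clockwise with cos θ = 12/13, sin θ = -5/13: (-33/13, -171/13) → (-1251/169, -1887/169)

T(p) = (-1251/169, -1887/169)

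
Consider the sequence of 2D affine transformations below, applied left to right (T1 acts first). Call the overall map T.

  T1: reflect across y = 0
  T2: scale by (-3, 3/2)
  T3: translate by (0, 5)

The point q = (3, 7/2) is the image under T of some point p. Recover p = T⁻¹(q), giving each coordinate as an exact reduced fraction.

T1 = [1 0 0; 0 -1 0; 0 0 1]
T2·T1 = [-3 0 0; 0 -3/2 0; 0 0 1]
T3·…·T1 = [-3 0 0; 0 -3/2 5; 0 0 1]
det M = 9/2; M⁻¹ = [-1/3 0 0; 0 -2/3 10/3; 0 0 1]
M⁻¹ · (3, 7/2)ᵀ = (-1, 1)ᵀ

p = (-1, 1)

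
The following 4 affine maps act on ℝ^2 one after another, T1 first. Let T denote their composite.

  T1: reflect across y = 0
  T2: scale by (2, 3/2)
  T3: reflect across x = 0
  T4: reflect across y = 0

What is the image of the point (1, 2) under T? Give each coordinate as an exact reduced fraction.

T(p) = (-2, 3)

T1 reflect across y = 0: (1, 2) → (1, -2)
T2 scale by (2, 3/2): (1, -2) → (2, -3)
T3 reflect across x = 0: (2, -3) → (-2, -3)
T4 reflect across y = 0: (-2, -3) → (-2, 3)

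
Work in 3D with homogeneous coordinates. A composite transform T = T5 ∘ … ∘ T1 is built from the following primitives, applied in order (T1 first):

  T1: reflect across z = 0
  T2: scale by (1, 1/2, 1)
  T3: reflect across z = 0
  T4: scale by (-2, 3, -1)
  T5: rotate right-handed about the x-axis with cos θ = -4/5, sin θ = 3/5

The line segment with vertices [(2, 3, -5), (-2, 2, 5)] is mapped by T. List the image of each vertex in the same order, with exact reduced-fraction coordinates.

image vertices: (-4, -33/5, -13/10), (4, 3/5, 29/5)

T1 reflect across z = 0: (2, 3, -5) → (2, 3, 5); (-2, 2, 5) → (-2, 2, -5)
T2 scale by (1, 1/2, 1): (2, 3, 5) → (2, 3/2, 5); (-2, 2, -5) → (-2, 1, -5)
T3 reflect across z = 0: (2, 3/2, 5) → (2, 3/2, -5); (-2, 1, -5) → (-2, 1, 5)
T4 scale by (-2, 3, -1): (2, 3/2, -5) → (-4, 9/2, 5); (-2, 1, 5) → (4, 3, -5)
T5 rotate right-handed about the x-axis with cos θ = -4/5, sin θ = 3/5: (-4, 9/2, 5) → (-4, -33/5, -13/10); (4, 3, -5) → (4, 3/5, 29/5)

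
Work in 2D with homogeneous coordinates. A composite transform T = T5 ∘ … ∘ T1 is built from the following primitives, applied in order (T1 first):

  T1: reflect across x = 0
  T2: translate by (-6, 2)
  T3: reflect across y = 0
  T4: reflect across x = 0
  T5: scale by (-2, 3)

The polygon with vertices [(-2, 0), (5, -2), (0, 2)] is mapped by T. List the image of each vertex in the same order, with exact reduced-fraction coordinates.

image vertices: (-8, -6), (-22, 0), (-12, -12)

T1 reflect across x = 0: (-2, 0) → (2, 0); (5, -2) → (-5, -2); (0, 2) → (0, 2)
T2 translate by (-6, 2): (2, 0) → (-4, 2); (-5, -2) → (-11, 0); (0, 2) → (-6, 4)
T3 reflect across y = 0: (-4, 2) → (-4, -2); (-11, 0) → (-11, 0); (-6, 4) → (-6, -4)
T4 reflect across x = 0: (-4, -2) → (4, -2); (-11, 0) → (11, 0); (-6, -4) → (6, -4)
T5 scale by (-2, 3): (4, -2) → (-8, -6); (11, 0) → (-22, 0); (6, -4) → (-12, -12)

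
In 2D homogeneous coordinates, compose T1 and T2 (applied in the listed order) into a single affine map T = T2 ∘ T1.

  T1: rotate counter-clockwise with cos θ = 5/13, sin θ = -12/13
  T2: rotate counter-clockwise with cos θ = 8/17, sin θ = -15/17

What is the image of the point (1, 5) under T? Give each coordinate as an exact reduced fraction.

T(p) = (55/17, -67/17)

T1 rotate counter-clockwise with cos θ = 5/13, sin θ = -12/13: (1, 5) → (5, 1)
T2 rotate counter-clockwise with cos θ = 8/17, sin θ = -15/17: (5, 1) → (55/17, -67/17)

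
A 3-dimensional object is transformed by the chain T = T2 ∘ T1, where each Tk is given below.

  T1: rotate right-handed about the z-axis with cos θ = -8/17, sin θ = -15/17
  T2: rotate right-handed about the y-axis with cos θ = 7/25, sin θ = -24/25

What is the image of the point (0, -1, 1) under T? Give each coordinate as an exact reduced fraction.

T(p) = (-513/425, 8/17, -241/425)

T1 rotate right-handed about the z-axis with cos θ = -8/17, sin θ = -15/17: (0, -1, 1) → (-15/17, 8/17, 1)
T2 rotate right-handed about the y-axis with cos θ = 7/25, sin θ = -24/25: (-15/17, 8/17, 1) → (-513/425, 8/17, -241/425)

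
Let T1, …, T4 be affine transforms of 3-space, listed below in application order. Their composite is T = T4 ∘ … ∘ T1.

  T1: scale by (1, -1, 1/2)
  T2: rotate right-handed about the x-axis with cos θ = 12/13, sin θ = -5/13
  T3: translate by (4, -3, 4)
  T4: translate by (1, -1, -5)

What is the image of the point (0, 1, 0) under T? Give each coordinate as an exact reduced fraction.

T(p) = (5, -64/13, -8/13)

T1 scale by (1, -1, 1/2): (0, 1, 0) → (0, -1, 0)
T2 rotate right-handed about the x-axis with cos θ = 12/13, sin θ = -5/13: (0, -1, 0) → (0, -12/13, 5/13)
T3 translate by (4, -3, 4): (0, -12/13, 5/13) → (4, -51/13, 57/13)
T4 translate by (1, -1, -5): (4, -51/13, 57/13) → (5, -64/13, -8/13)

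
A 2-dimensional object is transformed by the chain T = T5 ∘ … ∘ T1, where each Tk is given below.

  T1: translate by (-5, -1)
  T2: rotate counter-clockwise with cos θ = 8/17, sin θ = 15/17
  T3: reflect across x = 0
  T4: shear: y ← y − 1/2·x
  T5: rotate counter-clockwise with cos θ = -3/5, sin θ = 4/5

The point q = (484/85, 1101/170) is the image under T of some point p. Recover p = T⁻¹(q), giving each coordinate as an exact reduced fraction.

T1 = [1 0 -5; 0 1 -1; 0 0 1]
T2·T1 = [8/17 -15/17 -25/17; 15/17 8/17 -83/17; 0 0 1]
T3·…·T1 = [-8/17 15/17 25/17; 15/17 8/17 -83/17; 0 0 1]
T4·…·T1 = [-8/17 15/17 25/17; 19/17 1/34 -191/34; 0 0 1]
T5·…·T1 = [-52/85 -47/85 307/85; -89/85 117/170 773/170; 0 0 1]
det M = -1; M⁻¹ = [-117/170 -47/85 5; -89/85 52/85 1; 0 0 1]
M⁻¹ · (484/85, 1101/170)ᵀ = (-5/2, -1)ᵀ

p = (-5/2, -1)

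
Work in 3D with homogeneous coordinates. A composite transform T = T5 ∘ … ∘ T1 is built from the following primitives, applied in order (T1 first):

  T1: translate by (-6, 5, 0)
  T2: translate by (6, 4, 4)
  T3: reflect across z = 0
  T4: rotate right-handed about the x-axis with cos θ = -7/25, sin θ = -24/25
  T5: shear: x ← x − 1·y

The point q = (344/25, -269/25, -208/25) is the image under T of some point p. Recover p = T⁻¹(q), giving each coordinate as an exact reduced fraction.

p = (3, 2, 4)

T1 = [1 0 0 -6; 0 1 0 5; 0 0 1 0; 0 0 0 1]
T2·T1 = [1 0 0 0; 0 1 0 9; 0 0 1 4; 0 0 0 1]
T3·…·T1 = [1 0 0 0; 0 1 0 9; 0 0 -1 -4; 0 0 0 1]
T4·…·T1 = [1 0 0 0; 0 -7/25 -24/25 -159/25; 0 -24/25 7/25 -188/25; 0 0 0 1]
T5·…·T1 = [1 7/25 24/25 159/25; 0 -7/25 -24/25 -159/25; 0 -24/25 7/25 -188/25; 0 0 0 1]
det M = -1; M⁻¹ = [1 1 0 0; 0 -7/25 -24/25 -9; 0 -24/25 7/25 -4; 0 0 0 1]
M⁻¹ · (344/25, -269/25, -208/25)ᵀ = (3, 2, 4)ᵀ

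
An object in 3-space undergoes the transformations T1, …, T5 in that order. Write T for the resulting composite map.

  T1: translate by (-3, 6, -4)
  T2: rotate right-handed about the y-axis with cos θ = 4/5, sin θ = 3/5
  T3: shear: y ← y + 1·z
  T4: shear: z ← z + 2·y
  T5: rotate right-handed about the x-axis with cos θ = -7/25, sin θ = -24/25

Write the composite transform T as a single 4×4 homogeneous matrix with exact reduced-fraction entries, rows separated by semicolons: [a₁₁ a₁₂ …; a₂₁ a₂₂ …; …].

T = [4/5 0 3/5 -24/5; -39/25 41/25 52/25 31/5; 27/25 -38/25 -36/25 -33/5; 0 0 0 1]

T1 = [1 0 0 -3; 0 1 0 6; 0 0 1 -4; 0 0 0 1]
T2·T1 = [4/5 0 3/5 -24/5; 0 1 0 6; -3/5 0 4/5 -7/5; 0 0 0 1]
T3·…·T1 = [4/5 0 3/5 -24/5; -3/5 1 4/5 23/5; -3/5 0 4/5 -7/5; 0 0 0 1]
T4·…·T1 = [4/5 0 3/5 -24/5; -3/5 1 4/5 23/5; -9/5 2 12/5 39/5; 0 0 0 1]
T5·…·T1 = [4/5 0 3/5 -24/5; -39/25 41/25 52/25 31/5; 27/25 -38/25 -36/25 -33/5; 0 0 0 1]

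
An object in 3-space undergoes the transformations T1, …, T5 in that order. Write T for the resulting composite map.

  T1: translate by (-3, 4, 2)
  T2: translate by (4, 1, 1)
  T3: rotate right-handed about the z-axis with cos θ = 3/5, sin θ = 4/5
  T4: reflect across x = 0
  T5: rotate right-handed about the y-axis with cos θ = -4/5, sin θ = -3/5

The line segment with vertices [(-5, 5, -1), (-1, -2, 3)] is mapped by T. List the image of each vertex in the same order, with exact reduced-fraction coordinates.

T1 translate by (-3, 4, 2): (-5, 5, -1) → (-8, 9, 1); (-1, -2, 3) → (-4, 2, 5)
T2 translate by (4, 1, 1): (-8, 9, 1) → (-4, 10, 2); (-4, 2, 5) → (0, 3, 6)
T3 rotate right-handed about the z-axis with cos θ = 3/5, sin θ = 4/5: (-4, 10, 2) → (-52/5, 14/5, 2); (0, 3, 6) → (-12/5, 9/5, 6)
T4 reflect across x = 0: (-52/5, 14/5, 2) → (52/5, 14/5, 2); (-12/5, 9/5, 6) → (12/5, 9/5, 6)
T5 rotate right-handed about the y-axis with cos θ = -4/5, sin θ = -3/5: (52/5, 14/5, 2) → (-238/25, 14/5, 116/25); (12/5, 9/5, 6) → (-138/25, 9/5, -84/25)

image vertices: (-238/25, 14/5, 116/25), (-138/25, 9/5, -84/25)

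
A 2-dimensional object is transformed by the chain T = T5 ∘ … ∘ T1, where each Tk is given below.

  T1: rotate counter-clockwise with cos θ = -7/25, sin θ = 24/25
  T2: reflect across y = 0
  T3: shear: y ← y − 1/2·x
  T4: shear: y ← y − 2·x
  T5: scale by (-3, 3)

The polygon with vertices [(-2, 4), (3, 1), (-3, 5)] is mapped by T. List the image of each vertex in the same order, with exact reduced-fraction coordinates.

image vertices: (246/25, 843/25), (27/5, 57/10), (297/25, 2127/50)

T1 rotate counter-clockwise with cos θ = -7/25, sin θ = 24/25: (-2, 4) → (-82/25, -76/25); (3, 1) → (-9/5, 13/5); (-3, 5) → (-99/25, -107/25)
T2 reflect across y = 0: (-82/25, -76/25) → (-82/25, 76/25); (-9/5, 13/5) → (-9/5, -13/5); (-99/25, -107/25) → (-99/25, 107/25)
T3 shear: y ← y − 1/2·x: (-82/25, 76/25) → (-82/25, 117/25); (-9/5, -13/5) → (-9/5, -17/10); (-99/25, 107/25) → (-99/25, 313/50)
T4 shear: y ← y − 2·x: (-82/25, 117/25) → (-82/25, 281/25); (-9/5, -17/10) → (-9/5, 19/10); (-99/25, 313/50) → (-99/25, 709/50)
T5 scale by (-3, 3): (-82/25, 281/25) → (246/25, 843/25); (-9/5, 19/10) → (27/5, 57/10); (-99/25, 709/50) → (297/25, 2127/50)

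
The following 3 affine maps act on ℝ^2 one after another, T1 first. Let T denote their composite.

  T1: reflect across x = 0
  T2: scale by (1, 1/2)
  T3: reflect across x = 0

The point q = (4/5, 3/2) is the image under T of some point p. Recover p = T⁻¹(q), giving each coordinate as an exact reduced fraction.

T1 = [-1 0 0; 0 1 0; 0 0 1]
T2·T1 = [-1 0 0; 0 1/2 0; 0 0 1]
T3·…·T1 = [1 0 0; 0 1/2 0; 0 0 1]
det M = 1/2; M⁻¹ = [1 0 0; 0 2 0; 0 0 1]
M⁻¹ · (4/5, 3/2)ᵀ = (4/5, 3)ᵀ

p = (4/5, 3)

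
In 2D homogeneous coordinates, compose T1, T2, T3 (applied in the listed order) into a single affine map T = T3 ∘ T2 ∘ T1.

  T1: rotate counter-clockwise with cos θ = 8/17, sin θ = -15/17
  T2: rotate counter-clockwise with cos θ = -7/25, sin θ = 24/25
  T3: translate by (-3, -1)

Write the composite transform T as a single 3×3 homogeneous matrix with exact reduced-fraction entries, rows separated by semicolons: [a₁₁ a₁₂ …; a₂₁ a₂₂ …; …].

T = [304/425 -297/425 -3; 297/425 304/425 -1; 0 0 1]

T1 = [8/17 15/17 0; -15/17 8/17 0; 0 0 1]
T2·T1 = [304/425 -297/425 0; 297/425 304/425 0; 0 0 1]
T3·…·T1 = [304/425 -297/425 -3; 297/425 304/425 -1; 0 0 1]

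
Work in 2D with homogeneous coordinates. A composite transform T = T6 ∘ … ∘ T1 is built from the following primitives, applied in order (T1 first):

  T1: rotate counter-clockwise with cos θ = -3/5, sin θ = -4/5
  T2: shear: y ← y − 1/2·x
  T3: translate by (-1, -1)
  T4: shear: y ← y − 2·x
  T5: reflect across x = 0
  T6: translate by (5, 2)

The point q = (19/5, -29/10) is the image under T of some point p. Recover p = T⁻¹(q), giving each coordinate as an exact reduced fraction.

p = (-1, 2)

T1 = [-3/5 4/5 0; -4/5 -3/5 0; 0 0 1]
T2·T1 = [-3/5 4/5 0; -1/2 -1 0; 0 0 1]
T3·…·T1 = [-3/5 4/5 -1; -1/2 -1 -1; 0 0 1]
T4·…·T1 = [-3/5 4/5 -1; 7/10 -13/5 1; 0 0 1]
T5·…·T1 = [3/5 -4/5 1; 7/10 -13/5 1; 0 0 1]
T6·…·T1 = [3/5 -4/5 6; 7/10 -13/5 3; 0 0 1]
det M = -1; M⁻¹ = [13/5 -4/5 -66/5; 7/10 -3/5 -12/5; 0 0 1]
M⁻¹ · (19/5, -29/10)ᵀ = (-1, 2)ᵀ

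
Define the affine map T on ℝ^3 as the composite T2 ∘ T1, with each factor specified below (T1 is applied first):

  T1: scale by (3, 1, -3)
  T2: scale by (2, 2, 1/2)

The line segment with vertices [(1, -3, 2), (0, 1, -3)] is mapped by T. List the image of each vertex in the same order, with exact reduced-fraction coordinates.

image vertices: (6, -6, -3), (0, 2, 9/2)

T1 scale by (3, 1, -3): (1, -3, 2) → (3, -3, -6); (0, 1, -3) → (0, 1, 9)
T2 scale by (2, 2, 1/2): (3, -3, -6) → (6, -6, -3); (0, 1, 9) → (0, 2, 9/2)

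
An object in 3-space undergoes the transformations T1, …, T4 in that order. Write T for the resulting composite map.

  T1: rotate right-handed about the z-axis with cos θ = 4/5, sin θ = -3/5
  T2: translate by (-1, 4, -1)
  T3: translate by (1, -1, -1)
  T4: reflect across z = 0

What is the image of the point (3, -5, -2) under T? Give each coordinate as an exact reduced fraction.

T(p) = (-3/5, -14/5, 4)

T1 rotate right-handed about the z-axis with cos θ = 4/5, sin θ = -3/5: (3, -5, -2) → (-3/5, -29/5, -2)
T2 translate by (-1, 4, -1): (-3/5, -29/5, -2) → (-8/5, -9/5, -3)
T3 translate by (1, -1, -1): (-8/5, -9/5, -3) → (-3/5, -14/5, -4)
T4 reflect across z = 0: (-3/5, -14/5, -4) → (-3/5, -14/5, 4)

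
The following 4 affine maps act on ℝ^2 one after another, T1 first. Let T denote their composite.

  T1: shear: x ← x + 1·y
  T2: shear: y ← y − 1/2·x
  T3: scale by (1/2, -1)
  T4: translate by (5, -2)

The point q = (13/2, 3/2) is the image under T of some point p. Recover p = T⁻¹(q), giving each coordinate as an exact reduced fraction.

p = (5, -2)

T1 = [1 1 0; 0 1 0; 0 0 1]
T2·T1 = [1 1 0; -1/2 1/2 0; 0 0 1]
T3·…·T1 = [1/2 1/2 0; 1/2 -1/2 0; 0 0 1]
T4·…·T1 = [1/2 1/2 5; 1/2 -1/2 -2; 0 0 1]
det M = -1/2; M⁻¹ = [1 1 -3; 1 -1 -7; 0 0 1]
M⁻¹ · (13/2, 3/2)ᵀ = (5, -2)ᵀ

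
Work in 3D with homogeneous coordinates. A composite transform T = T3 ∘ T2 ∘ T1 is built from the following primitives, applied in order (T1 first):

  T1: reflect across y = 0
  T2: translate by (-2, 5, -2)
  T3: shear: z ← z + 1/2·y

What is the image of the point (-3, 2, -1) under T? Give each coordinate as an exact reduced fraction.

T(p) = (-5, 3, -3/2)

T1 reflect across y = 0: (-3, 2, -1) → (-3, -2, -1)
T2 translate by (-2, 5, -2): (-3, -2, -1) → (-5, 3, -3)
T3 shear: z ← z + 1/2·y: (-5, 3, -3) → (-5, 3, -3/2)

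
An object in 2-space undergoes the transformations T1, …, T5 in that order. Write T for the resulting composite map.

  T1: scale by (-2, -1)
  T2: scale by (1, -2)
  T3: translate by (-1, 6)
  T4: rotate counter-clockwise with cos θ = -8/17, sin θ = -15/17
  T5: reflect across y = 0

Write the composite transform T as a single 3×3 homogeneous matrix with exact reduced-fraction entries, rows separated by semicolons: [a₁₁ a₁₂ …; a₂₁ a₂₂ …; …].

T1 = [-2 0 0; 0 -1 0; 0 0 1]
T2·T1 = [-2 0 0; 0 2 0; 0 0 1]
T3·…·T1 = [-2 0 -1; 0 2 6; 0 0 1]
T4·…·T1 = [16/17 30/17 98/17; 30/17 -16/17 -33/17; 0 0 1]
T5·…·T1 = [16/17 30/17 98/17; -30/17 16/17 33/17; 0 0 1]

T = [16/17 30/17 98/17; -30/17 16/17 33/17; 0 0 1]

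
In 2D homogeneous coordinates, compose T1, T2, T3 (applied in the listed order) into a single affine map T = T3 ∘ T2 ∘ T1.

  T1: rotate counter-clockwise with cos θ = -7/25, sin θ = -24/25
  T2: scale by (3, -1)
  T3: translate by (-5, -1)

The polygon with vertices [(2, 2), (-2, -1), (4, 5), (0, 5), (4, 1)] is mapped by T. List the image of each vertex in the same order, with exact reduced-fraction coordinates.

image vertices: (-23/25, 37/25), (-31/5, -16/5), (151/25, 106/25), (47/5, 2/5), (-137/25, 78/25)

T1 rotate counter-clockwise with cos θ = -7/25, sin θ = -24/25: (2, 2) → (34/25, -62/25); (-2, -1) → (-2/5, 11/5); (4, 5) → (92/25, -131/25); (0, 5) → (24/5, -7/5); (4, 1) → (-4/25, -103/25)
T2 scale by (3, -1): (34/25, -62/25) → (102/25, 62/25); (-2/5, 11/5) → (-6/5, -11/5); (92/25, -131/25) → (276/25, 131/25); (24/5, -7/5) → (72/5, 7/5); (-4/25, -103/25) → (-12/25, 103/25)
T3 translate by (-5, -1): (102/25, 62/25) → (-23/25, 37/25); (-6/5, -11/5) → (-31/5, -16/5); (276/25, 131/25) → (151/25, 106/25); (72/5, 7/5) → (47/5, 2/5); (-12/25, 103/25) → (-137/25, 78/25)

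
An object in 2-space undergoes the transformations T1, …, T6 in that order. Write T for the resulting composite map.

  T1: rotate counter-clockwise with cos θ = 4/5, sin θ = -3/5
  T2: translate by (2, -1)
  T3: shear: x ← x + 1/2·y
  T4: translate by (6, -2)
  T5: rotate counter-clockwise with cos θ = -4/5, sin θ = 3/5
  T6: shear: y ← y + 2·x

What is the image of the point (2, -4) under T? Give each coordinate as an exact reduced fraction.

T1 rotate counter-clockwise with cos θ = 4/5, sin θ = -3/5: (2, -4) → (-4/5, -22/5)
T2 translate by (2, -1): (-4/5, -22/5) → (6/5, -27/5)
T3 shear: x ← x + 1/2·y: (6/5, -27/5) → (-3/2, -27/5)
T4 translate by (6, -2): (-3/2, -27/5) → (9/2, -37/5)
T5 rotate counter-clockwise with cos θ = -4/5, sin θ = 3/5: (9/2, -37/5) → (21/25, 431/50)
T6 shear: y ← y + 2·x: (21/25, 431/50) → (21/25, 103/10)

T(p) = (21/25, 103/10)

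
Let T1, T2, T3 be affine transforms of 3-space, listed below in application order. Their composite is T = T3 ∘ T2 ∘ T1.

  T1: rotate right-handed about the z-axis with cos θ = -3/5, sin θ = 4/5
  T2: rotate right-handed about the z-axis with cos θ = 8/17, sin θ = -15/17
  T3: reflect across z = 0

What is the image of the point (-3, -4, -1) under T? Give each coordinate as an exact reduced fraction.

T(p) = (40/17, -75/17, 1)

T1 rotate right-handed about the z-axis with cos θ = -3/5, sin θ = 4/5: (-3, -4, -1) → (5, 0, -1)
T2 rotate right-handed about the z-axis with cos θ = 8/17, sin θ = -15/17: (5, 0, -1) → (40/17, -75/17, -1)
T3 reflect across z = 0: (40/17, -75/17, -1) → (40/17, -75/17, 1)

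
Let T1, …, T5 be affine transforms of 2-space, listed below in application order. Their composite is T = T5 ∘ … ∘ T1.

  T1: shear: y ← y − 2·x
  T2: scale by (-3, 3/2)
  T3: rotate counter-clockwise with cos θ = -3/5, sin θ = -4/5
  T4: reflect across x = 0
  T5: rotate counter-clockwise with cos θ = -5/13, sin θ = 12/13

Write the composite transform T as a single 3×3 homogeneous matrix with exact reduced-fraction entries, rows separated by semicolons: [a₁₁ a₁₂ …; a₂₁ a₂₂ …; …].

T = [-267/65 84/65 0; -69/65 -99/130 0; 0 0 1]

T1 = [1 0 0; -2 1 0; 0 0 1]
T2·T1 = [-3 0 0; -3 3/2 0; 0 0 1]
T3·…·T1 = [-3/5 6/5 0; 21/5 -9/10 0; 0 0 1]
T4·…·T1 = [3/5 -6/5 0; 21/5 -9/10 0; 0 0 1]
T5·…·T1 = [-267/65 84/65 0; -69/65 -99/130 0; 0 0 1]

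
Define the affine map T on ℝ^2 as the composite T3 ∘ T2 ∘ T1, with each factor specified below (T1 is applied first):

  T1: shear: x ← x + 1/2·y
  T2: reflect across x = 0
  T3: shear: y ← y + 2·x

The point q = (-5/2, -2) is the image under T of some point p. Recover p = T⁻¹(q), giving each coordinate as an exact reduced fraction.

T1 = [1 1/2 0; 0 1 0; 0 0 1]
T2·T1 = [-1 -1/2 0; 0 1 0; 0 0 1]
T3·…·T1 = [-1 -1/2 0; -2 0 0; 0 0 1]
det M = -1; M⁻¹ = [0 -1/2 0; -2 1 0; 0 0 1]
M⁻¹ · (-5/2, -2)ᵀ = (1, 3)ᵀ

p = (1, 3)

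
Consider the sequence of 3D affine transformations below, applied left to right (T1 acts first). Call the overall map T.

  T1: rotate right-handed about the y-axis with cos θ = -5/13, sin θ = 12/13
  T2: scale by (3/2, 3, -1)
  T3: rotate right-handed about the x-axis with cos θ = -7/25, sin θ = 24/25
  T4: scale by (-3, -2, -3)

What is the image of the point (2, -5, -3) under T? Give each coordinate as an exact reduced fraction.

T1 rotate right-handed about the y-axis with cos θ = -5/13, sin θ = 12/13: (2, -5, -3) → (-46/13, -5, -9/13)
T2 scale by (3/2, 3, -1): (-46/13, -5, -9/13) → (-69/13, -15, 9/13)
T3 rotate right-handed about the x-axis with cos θ = -7/25, sin θ = 24/25: (-69/13, -15, 9/13) → (-69/13, 1149/325, -4743/325)
T4 scale by (-3, -2, -3): (-69/13, 1149/325, -4743/325) → (207/13, -2298/325, 14229/325)

T(p) = (207/13, -2298/325, 14229/325)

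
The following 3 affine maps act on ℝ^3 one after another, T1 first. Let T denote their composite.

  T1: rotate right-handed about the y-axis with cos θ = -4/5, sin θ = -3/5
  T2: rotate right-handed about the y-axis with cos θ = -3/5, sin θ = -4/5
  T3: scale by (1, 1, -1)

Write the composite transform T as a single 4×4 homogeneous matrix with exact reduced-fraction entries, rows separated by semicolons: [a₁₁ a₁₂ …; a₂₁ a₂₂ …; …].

T = [0 0 1 0; 0 1 0 0; 1 0 0 0; 0 0 0 1]

T1 = [-4/5 0 -3/5 0; 0 1 0 0; 3/5 0 -4/5 0; 0 0 0 1]
T2·T1 = [0 0 1 0; 0 1 0 0; -1 0 0 0; 0 0 0 1]
T3·…·T1 = [0 0 1 0; 0 1 0 0; 1 0 0 0; 0 0 0 1]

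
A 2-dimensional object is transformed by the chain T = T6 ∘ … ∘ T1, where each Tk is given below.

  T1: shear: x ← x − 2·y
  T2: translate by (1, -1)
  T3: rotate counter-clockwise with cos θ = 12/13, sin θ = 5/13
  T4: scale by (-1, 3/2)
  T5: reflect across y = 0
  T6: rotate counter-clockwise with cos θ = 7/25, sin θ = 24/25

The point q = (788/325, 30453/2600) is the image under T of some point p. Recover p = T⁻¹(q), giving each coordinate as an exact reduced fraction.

p = (-9/4, 5)

T1 = [1 -2 0; 0 1 0; 0 0 1]
T2·T1 = [1 -2 1; 0 1 -1; 0 0 1]
T3·…·T1 = [12/13 -29/13 17/13; 5/13 2/13 -7/13; 0 0 1]
T4·…·T1 = [-12/13 29/13 -17/13; 15/26 3/13 -21/26; 0 0 1]
T5·…·T1 = [-12/13 29/13 -17/13; -15/26 -3/13 21/26; 0 0 1]
T6·…·T1 = [96/325 11/13 -371/325; -681/650 27/13 -669/650; 0 0 1]
det M = 3/2; M⁻¹ = [18/13 -22/39 1; 227/325 64/325 1; 0 0 1]
M⁻¹ · (788/325, 30453/2600)ᵀ = (-9/4, 5)ᵀ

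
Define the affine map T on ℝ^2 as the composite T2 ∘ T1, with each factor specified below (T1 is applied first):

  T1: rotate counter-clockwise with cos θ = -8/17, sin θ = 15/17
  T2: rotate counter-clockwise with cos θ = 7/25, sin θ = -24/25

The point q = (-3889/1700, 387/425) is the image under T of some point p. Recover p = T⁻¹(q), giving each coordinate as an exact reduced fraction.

T1 = [-8/17 -15/17 0; 15/17 -8/17 0; 0 0 1]
T2·T1 = [304/425 -297/425 0; 297/425 304/425 0; 0 0 1]
det M = 1; M⁻¹ = [304/425 297/425 0; -297/425 304/425 0; 0 0 1]
M⁻¹ · (-3889/1700, 387/425)ᵀ = (-1, 9/4)ᵀ

p = (-1, 9/4)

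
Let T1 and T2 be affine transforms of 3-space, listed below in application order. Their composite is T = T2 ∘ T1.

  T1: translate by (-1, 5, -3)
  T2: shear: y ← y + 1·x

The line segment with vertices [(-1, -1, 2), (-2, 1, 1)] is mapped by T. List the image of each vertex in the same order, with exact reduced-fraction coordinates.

image vertices: (-2, 2, -1), (-3, 3, -2)

T1 translate by (-1, 5, -3): (-1, -1, 2) → (-2, 4, -1); (-2, 1, 1) → (-3, 6, -2)
T2 shear: y ← y + 1·x: (-2, 4, -1) → (-2, 2, -1); (-3, 6, -2) → (-3, 3, -2)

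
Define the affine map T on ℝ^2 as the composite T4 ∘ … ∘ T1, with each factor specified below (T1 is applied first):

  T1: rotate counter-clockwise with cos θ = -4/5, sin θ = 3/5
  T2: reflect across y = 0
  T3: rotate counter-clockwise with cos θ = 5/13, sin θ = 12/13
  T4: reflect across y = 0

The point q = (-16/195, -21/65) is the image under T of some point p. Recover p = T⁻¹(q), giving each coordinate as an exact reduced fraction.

p = (-1/3, 0)

T1 = [-4/5 -3/5 0; 3/5 -4/5 0; 0 0 1]
T2·T1 = [-4/5 -3/5 0; -3/5 4/5 0; 0 0 1]
T3·…·T1 = [16/65 -63/65 0; -63/65 -16/65 0; 0 0 1]
T4·…·T1 = [16/65 -63/65 0; 63/65 16/65 0; 0 0 1]
det M = 1; M⁻¹ = [16/65 63/65 0; -63/65 16/65 0; 0 0 1]
M⁻¹ · (-16/195, -21/65)ᵀ = (-1/3, 0)ᵀ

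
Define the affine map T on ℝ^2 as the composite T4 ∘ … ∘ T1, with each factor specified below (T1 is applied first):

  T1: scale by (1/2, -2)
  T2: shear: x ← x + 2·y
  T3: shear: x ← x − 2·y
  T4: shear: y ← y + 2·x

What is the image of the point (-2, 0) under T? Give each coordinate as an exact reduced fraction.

T(p) = (-1, -2)

T1 scale by (1/2, -2): (-2, 0) → (-1, 0)
T2 shear: x ← x + 2·y: (-1, 0) → (-1, 0)
T3 shear: x ← x − 2·y: (-1, 0) → (-1, 0)
T4 shear: y ← y + 2·x: (-1, 0) → (-1, -2)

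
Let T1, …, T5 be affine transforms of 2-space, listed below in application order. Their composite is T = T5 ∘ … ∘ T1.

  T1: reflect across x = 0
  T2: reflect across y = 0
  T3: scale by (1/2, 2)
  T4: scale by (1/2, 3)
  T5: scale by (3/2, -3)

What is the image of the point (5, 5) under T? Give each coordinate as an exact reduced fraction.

T(p) = (-15/8, 90)

T1 reflect across x = 0: (5, 5) → (-5, 5)
T2 reflect across y = 0: (-5, 5) → (-5, -5)
T3 scale by (1/2, 2): (-5, -5) → (-5/2, -10)
T4 scale by (1/2, 3): (-5/2, -10) → (-5/4, -30)
T5 scale by (3/2, -3): (-5/4, -30) → (-15/8, 90)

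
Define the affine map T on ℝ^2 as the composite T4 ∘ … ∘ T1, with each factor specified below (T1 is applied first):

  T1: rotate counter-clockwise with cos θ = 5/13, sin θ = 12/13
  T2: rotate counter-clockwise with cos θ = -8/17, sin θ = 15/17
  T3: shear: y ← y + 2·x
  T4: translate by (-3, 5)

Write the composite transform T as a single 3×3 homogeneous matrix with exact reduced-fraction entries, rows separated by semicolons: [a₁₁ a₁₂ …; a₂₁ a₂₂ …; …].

T1 = [5/13 -12/13 0; 12/13 5/13 0; 0 0 1]
T2·T1 = [-220/221 21/221 0; -21/221 -220/221 0; 0 0 1]
T3·…·T1 = [-220/221 21/221 0; -461/221 -178/221 0; 0 0 1]
T4·…·T1 = [-220/221 21/221 -3; -461/221 -178/221 5; 0 0 1]

T = [-220/221 21/221 -3; -461/221 -178/221 5; 0 0 1]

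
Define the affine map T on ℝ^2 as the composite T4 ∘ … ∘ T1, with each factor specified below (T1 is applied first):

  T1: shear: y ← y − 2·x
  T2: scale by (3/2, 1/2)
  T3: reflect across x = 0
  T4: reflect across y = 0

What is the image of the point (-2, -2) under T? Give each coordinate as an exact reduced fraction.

T1 shear: y ← y − 2·x: (-2, -2) → (-2, 2)
T2 scale by (3/2, 1/2): (-2, 2) → (-3, 1)
T3 reflect across x = 0: (-3, 1) → (3, 1)
T4 reflect across y = 0: (3, 1) → (3, -1)

T(p) = (3, -1)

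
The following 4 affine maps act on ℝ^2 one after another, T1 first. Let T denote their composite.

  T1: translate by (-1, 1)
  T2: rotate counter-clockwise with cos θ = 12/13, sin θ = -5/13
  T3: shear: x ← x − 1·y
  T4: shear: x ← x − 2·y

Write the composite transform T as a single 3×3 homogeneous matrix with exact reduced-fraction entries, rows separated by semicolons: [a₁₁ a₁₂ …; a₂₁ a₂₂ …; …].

T1 = [1 0 -1; 0 1 1; 0 0 1]
T2·T1 = [12/13 5/13 -7/13; -5/13 12/13 17/13; 0 0 1]
T3·…·T1 = [17/13 -7/13 -24/13; -5/13 12/13 17/13; 0 0 1]
T4·…·T1 = [27/13 -31/13 -58/13; -5/13 12/13 17/13; 0 0 1]

T = [27/13 -31/13 -58/13; -5/13 12/13 17/13; 0 0 1]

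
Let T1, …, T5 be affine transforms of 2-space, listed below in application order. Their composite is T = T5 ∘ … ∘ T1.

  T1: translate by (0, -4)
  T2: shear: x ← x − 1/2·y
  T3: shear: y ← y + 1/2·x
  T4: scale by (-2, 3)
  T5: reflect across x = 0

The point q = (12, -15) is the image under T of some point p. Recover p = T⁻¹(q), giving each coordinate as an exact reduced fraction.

T1 = [1 0 0; 0 1 -4; 0 0 1]
T2·T1 = [1 -1/2 2; 0 1 -4; 0 0 1]
T3·…·T1 = [1 -1/2 2; 1/2 3/4 -3; 0 0 1]
T4·…·T1 = [-2 1 -4; 3/2 9/4 -9; 0 0 1]
T5·…·T1 = [2 -1 4; 3/2 9/4 -9; 0 0 1]
det M = 6; M⁻¹ = [3/8 1/6 0; -1/4 1/3 4; 0 0 1]
M⁻¹ · (12, -15)ᵀ = (2, -4)ᵀ

p = (2, -4)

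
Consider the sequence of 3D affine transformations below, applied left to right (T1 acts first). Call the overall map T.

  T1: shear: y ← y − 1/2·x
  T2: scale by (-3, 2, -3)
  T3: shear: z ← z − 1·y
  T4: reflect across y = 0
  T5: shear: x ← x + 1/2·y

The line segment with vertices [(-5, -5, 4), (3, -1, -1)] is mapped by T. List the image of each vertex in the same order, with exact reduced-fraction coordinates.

T1 shear: y ← y − 1/2·x: (-5, -5, 4) → (-5, -5/2, 4); (3, -1, -1) → (3, -5/2, -1)
T2 scale by (-3, 2, -3): (-5, -5/2, 4) → (15, -5, -12); (3, -5/2, -1) → (-9, -5, 3)
T3 shear: z ← z − 1·y: (15, -5, -12) → (15, -5, -7); (-9, -5, 3) → (-9, -5, 8)
T4 reflect across y = 0: (15, -5, -7) → (15, 5, -7); (-9, -5, 8) → (-9, 5, 8)
T5 shear: x ← x + 1/2·y: (15, 5, -7) → (35/2, 5, -7); (-9, 5, 8) → (-13/2, 5, 8)

image vertices: (35/2, 5, -7), (-13/2, 5, 8)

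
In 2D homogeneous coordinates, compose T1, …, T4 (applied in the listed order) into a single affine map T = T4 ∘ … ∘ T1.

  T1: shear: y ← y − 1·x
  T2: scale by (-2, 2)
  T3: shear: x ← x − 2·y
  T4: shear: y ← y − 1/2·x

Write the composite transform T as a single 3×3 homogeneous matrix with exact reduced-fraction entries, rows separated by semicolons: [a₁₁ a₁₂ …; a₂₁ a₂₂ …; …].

T = [2 -4 0; -3 4 0; 0 0 1]

T1 = [1 0 0; -1 1 0; 0 0 1]
T2·T1 = [-2 0 0; -2 2 0; 0 0 1]
T3·…·T1 = [2 -4 0; -2 2 0; 0 0 1]
T4·…·T1 = [2 -4 0; -3 4 0; 0 0 1]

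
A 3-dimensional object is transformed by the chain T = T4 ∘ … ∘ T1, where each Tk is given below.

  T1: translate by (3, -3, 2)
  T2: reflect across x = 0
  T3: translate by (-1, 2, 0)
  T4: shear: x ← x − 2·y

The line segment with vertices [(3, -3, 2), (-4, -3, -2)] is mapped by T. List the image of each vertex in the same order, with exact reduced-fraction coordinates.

image vertices: (1, -4, 4), (8, -4, 0)

T1 translate by (3, -3, 2): (3, -3, 2) → (6, -6, 4); (-4, -3, -2) → (-1, -6, 0)
T2 reflect across x = 0: (6, -6, 4) → (-6, -6, 4); (-1, -6, 0) → (1, -6, 0)
T3 translate by (-1, 2, 0): (-6, -6, 4) → (-7, -4, 4); (1, -6, 0) → (0, -4, 0)
T4 shear: x ← x − 2·y: (-7, -4, 4) → (1, -4, 4); (0, -4, 0) → (8, -4, 0)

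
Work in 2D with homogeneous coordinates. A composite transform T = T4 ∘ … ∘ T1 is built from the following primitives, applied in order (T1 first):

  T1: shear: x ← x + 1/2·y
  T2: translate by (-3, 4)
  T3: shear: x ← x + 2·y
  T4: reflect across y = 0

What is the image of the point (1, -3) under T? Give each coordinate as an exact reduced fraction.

T1 shear: x ← x + 1/2·y: (1, -3) → (-1/2, -3)
T2 translate by (-3, 4): (-1/2, -3) → (-7/2, 1)
T3 shear: x ← x + 2·y: (-7/2, 1) → (-3/2, 1)
T4 reflect across y = 0: (-3/2, 1) → (-3/2, -1)

T(p) = (-3/2, -1)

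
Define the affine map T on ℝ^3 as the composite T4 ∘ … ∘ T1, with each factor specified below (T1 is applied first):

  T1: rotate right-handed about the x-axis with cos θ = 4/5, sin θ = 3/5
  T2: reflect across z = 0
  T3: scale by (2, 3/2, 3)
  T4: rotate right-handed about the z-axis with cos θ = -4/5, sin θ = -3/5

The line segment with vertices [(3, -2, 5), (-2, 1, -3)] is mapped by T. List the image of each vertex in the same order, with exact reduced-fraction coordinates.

T1 rotate right-handed about the x-axis with cos θ = 4/5, sin θ = 3/5: (3, -2, 5) → (3, -23/5, 14/5); (-2, 1, -3) → (-2, 13/5, -9/5)
T2 reflect across z = 0: (3, -23/5, 14/5) → (3, -23/5, -14/5); (-2, 13/5, -9/5) → (-2, 13/5, 9/5)
T3 scale by (2, 3/2, 3): (3, -23/5, -14/5) → (6, -69/10, -42/5); (-2, 13/5, 9/5) → (-4, 39/10, 27/5)
T4 rotate right-handed about the z-axis with cos θ = -4/5, sin θ = -3/5: (6, -69/10, -42/5) → (-447/50, 48/25, -42/5); (-4, 39/10, 27/5) → (277/50, -18/25, 27/5)

image vertices: (-447/50, 48/25, -42/5), (277/50, -18/25, 27/5)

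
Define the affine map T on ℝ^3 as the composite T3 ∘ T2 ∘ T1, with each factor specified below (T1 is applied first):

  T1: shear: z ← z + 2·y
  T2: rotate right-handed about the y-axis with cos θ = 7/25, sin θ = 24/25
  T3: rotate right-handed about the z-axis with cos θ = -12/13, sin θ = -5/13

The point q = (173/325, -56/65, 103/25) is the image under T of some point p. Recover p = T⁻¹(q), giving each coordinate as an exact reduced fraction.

p = (-4, 1, -1)

T1 = [1 0 0 0; 0 1 0 0; 0 2 1 0; 0 0 0 1]
T2·T1 = [7/25 48/25 24/25 0; 0 1 0 0; -24/25 14/25 7/25 0; 0 0 0 1]
T3·…·T1 = [-84/325 -451/325 -288/325 0; -7/65 -108/65 -24/65 0; -24/25 14/25 7/25 0; 0 0 0 1]
det M = 1; M⁻¹ = [-84/325 -7/65 -24/25 0; 5/13 -12/13 0 0; -538/325 96/65 7/25 0; 0 0 0 1]
M⁻¹ · (173/325, -56/65, 103/25)ᵀ = (-4, 1, -1)ᵀ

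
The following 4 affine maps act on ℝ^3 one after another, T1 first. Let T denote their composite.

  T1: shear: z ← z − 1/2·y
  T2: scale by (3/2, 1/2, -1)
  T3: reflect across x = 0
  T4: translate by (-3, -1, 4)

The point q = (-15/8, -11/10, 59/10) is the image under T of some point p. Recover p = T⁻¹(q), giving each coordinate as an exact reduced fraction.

p = (-3/4, -1/5, -2)

T1 = [1 0 0 0; 0 1 0 0; 0 -1/2 1 0; 0 0 0 1]
T2·T1 = [3/2 0 0 0; 0 1/2 0 0; 0 1/2 -1 0; 0 0 0 1]
T3·…·T1 = [-3/2 0 0 0; 0 1/2 0 0; 0 1/2 -1 0; 0 0 0 1]
T4·…·T1 = [-3/2 0 0 -3; 0 1/2 0 -1; 0 1/2 -1 4; 0 0 0 1]
det M = 3/4; M⁻¹ = [-2/3 0 0 -2; 0 2 0 2; 0 1 -1 5; 0 0 0 1]
M⁻¹ · (-15/8, -11/10, 59/10)ᵀ = (-3/4, -1/5, -2)ᵀ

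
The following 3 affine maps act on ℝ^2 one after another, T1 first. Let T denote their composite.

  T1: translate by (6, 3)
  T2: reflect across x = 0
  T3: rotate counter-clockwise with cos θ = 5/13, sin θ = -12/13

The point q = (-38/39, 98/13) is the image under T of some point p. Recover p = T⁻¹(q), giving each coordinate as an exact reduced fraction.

p = (4/3, -1)

T1 = [1 0 6; 0 1 3; 0 0 1]
T2·T1 = [-1 0 -6; 0 1 3; 0 0 1]
T3·…·T1 = [-5/13 12/13 6/13; 12/13 5/13 87/13; 0 0 1]
det M = -1; M⁻¹ = [-5/13 12/13 -6; 12/13 5/13 -3; 0 0 1]
M⁻¹ · (-38/39, 98/13)ᵀ = (4/3, -1)ᵀ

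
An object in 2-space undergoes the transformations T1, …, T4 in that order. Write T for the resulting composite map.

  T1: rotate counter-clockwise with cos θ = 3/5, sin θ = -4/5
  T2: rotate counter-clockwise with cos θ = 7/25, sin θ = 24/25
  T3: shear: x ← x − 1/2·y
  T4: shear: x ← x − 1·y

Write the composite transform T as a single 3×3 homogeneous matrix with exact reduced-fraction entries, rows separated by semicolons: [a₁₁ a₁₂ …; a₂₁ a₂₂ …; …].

T = [51/125 -439/250 0; 44/125 117/125 0; 0 0 1]

T1 = [3/5 4/5 0; -4/5 3/5 0; 0 0 1]
T2·T1 = [117/125 -44/125 0; 44/125 117/125 0; 0 0 1]
T3·…·T1 = [19/25 -41/50 0; 44/125 117/125 0; 0 0 1]
T4·…·T1 = [51/125 -439/250 0; 44/125 117/125 0; 0 0 1]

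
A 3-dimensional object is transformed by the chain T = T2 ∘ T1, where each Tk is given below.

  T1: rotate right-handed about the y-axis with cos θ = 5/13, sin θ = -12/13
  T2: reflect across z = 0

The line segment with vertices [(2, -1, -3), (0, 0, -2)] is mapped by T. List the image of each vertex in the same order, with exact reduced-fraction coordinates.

image vertices: (46/13, -1, -9/13), (24/13, 0, 10/13)

T1 rotate right-handed about the y-axis with cos θ = 5/13, sin θ = -12/13: (2, -1, -3) → (46/13, -1, 9/13); (0, 0, -2) → (24/13, 0, -10/13)
T2 reflect across z = 0: (46/13, -1, 9/13) → (46/13, -1, -9/13); (24/13, 0, -10/13) → (24/13, 0, 10/13)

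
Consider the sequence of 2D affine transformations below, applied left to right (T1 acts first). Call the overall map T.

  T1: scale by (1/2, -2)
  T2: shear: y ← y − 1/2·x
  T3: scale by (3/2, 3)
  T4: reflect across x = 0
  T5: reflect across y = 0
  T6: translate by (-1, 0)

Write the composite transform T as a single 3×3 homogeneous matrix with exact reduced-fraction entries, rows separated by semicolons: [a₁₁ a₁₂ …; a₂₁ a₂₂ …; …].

T = [-3/4 0 -1; 3/4 6 0; 0 0 1]

T1 = [1/2 0 0; 0 -2 0; 0 0 1]
T2·T1 = [1/2 0 0; -1/4 -2 0; 0 0 1]
T3·…·T1 = [3/4 0 0; -3/4 -6 0; 0 0 1]
T4·…·T1 = [-3/4 0 0; -3/4 -6 0; 0 0 1]
T5·…·T1 = [-3/4 0 0; 3/4 6 0; 0 0 1]
T6·…·T1 = [-3/4 0 -1; 3/4 6 0; 0 0 1]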